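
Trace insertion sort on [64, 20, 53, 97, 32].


Initial: [64, 20, 53, 97, 32]
Insert 20: [20, 64, 53, 97, 32]
Insert 53: [20, 53, 64, 97, 32]
Insert 97: [20, 53, 64, 97, 32]
Insert 32: [20, 32, 53, 64, 97]

Sorted: [20, 32, 53, 64, 97]


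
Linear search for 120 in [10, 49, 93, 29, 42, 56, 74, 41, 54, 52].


i=0: 10!=120
i=1: 49!=120
i=2: 93!=120
i=3: 29!=120
i=4: 42!=120
i=5: 56!=120
i=6: 74!=120
i=7: 41!=120
i=8: 54!=120
i=9: 52!=120

Not found, 10 comps


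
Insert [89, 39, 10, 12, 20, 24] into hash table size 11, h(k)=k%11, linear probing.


Insert 89: h=1 -> slot 1
Insert 39: h=6 -> slot 6
Insert 10: h=10 -> slot 10
Insert 12: h=1, 1 probes -> slot 2
Insert 20: h=9 -> slot 9
Insert 24: h=2, 1 probes -> slot 3

Table: [None, 89, 12, 24, None, None, 39, None, None, 20, 10]


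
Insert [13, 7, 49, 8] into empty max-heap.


Insert 13: [13]
Insert 7: [13, 7]
Insert 49: [49, 7, 13]
Insert 8: [49, 8, 13, 7]

Final heap: [49, 8, 13, 7]


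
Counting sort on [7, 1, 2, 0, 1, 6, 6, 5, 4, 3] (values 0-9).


Input: [7, 1, 2, 0, 1, 6, 6, 5, 4, 3]
Counts: [1, 2, 1, 1, 1, 1, 2, 1, 0, 0]

Sorted: [0, 1, 1, 2, 3, 4, 5, 6, 6, 7]


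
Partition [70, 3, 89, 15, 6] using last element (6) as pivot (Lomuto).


Pivot: 6
  3 <= 6: swap -> [3, 70, 89, 15, 6]
Place pivot at 1: [3, 6, 89, 15, 70]

Partitioned: [3, 6, 89, 15, 70]


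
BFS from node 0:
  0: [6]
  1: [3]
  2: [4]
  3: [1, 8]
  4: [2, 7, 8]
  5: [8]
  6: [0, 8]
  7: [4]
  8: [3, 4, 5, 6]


Visit 0, enqueue [6]
Visit 6, enqueue [8]
Visit 8, enqueue [3, 4, 5]
Visit 3, enqueue [1]
Visit 4, enqueue [2, 7]
Visit 5, enqueue []
Visit 1, enqueue []
Visit 2, enqueue []
Visit 7, enqueue []

BFS order: [0, 6, 8, 3, 4, 5, 1, 2, 7]


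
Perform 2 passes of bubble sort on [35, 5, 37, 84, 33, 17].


Initial: [35, 5, 37, 84, 33, 17]
Pass 1: [5, 35, 37, 33, 17, 84] (3 swaps)
Pass 2: [5, 35, 33, 17, 37, 84] (2 swaps)

After 2 passes: [5, 35, 33, 17, 37, 84]


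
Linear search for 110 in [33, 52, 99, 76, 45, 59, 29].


i=0: 33!=110
i=1: 52!=110
i=2: 99!=110
i=3: 76!=110
i=4: 45!=110
i=5: 59!=110
i=6: 29!=110

Not found, 7 comps


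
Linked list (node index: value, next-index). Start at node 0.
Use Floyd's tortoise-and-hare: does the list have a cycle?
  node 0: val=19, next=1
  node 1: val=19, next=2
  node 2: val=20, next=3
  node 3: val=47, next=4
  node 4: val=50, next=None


Floyd's tortoise (slow, +1) and hare (fast, +2):
  init: slow=0, fast=0
  step 1: slow=1, fast=2
  step 2: slow=2, fast=4
  step 3: fast -> None, no cycle

Cycle: no


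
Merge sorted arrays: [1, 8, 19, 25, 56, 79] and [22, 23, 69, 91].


Take 1 from A
Take 8 from A
Take 19 from A
Take 22 from B
Take 23 from B
Take 25 from A
Take 56 from A
Take 69 from B
Take 79 from A

Merged: [1, 8, 19, 22, 23, 25, 56, 69, 79, 91]


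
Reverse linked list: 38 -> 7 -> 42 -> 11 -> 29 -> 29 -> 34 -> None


Step 1: curr=38, set curr.next=prev(None) | reversed so far: 38
Step 2: curr=7, set curr.next=prev(38) | reversed so far: 7 -> 38
Step 3: curr=42, set curr.next=prev(7) | reversed so far: 42 -> 7 -> 38
Step 4: curr=11, set curr.next=prev(42) | reversed so far: 11 -> 42 -> 7 -> 38
Step 5: curr=29, set curr.next=prev(11) | reversed so far: 29 -> 11 -> 42 -> 7 -> 38
Step 6: curr=29, set curr.next=prev(29) | reversed so far: 29 -> 29 -> 11 -> 42 -> 7 -> 38
Step 7: curr=34, set curr.next=prev(29) | reversed so far: 34 -> 29 -> 29 -> 11 -> 42 -> 7 -> 38

34 -> 29 -> 29 -> 11 -> 42 -> 7 -> 38 -> None


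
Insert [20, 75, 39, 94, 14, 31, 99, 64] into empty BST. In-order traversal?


Insert 20: root
Insert 75: R from 20
Insert 39: R from 20 -> L from 75
Insert 94: R from 20 -> R from 75
Insert 14: L from 20
Insert 31: R from 20 -> L from 75 -> L from 39
Insert 99: R from 20 -> R from 75 -> R from 94
Insert 64: R from 20 -> L from 75 -> R from 39

In-order: [14, 20, 31, 39, 64, 75, 94, 99]


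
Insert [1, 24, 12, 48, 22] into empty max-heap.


Insert 1: [1]
Insert 24: [24, 1]
Insert 12: [24, 1, 12]
Insert 48: [48, 24, 12, 1]
Insert 22: [48, 24, 12, 1, 22]

Final heap: [48, 24, 12, 1, 22]


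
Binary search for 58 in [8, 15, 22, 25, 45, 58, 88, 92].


Step 1: lo=0, hi=7, mid=3, val=25
Step 2: lo=4, hi=7, mid=5, val=58

Found at index 5


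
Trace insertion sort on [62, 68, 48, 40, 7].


Initial: [62, 68, 48, 40, 7]
Insert 68: [62, 68, 48, 40, 7]
Insert 48: [48, 62, 68, 40, 7]
Insert 40: [40, 48, 62, 68, 7]
Insert 7: [7, 40, 48, 62, 68]

Sorted: [7, 40, 48, 62, 68]


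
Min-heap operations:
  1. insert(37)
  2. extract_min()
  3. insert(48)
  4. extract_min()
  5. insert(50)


insert(37) -> [37]
extract_min()->37, []
insert(48) -> [48]
extract_min()->48, []
insert(50) -> [50]

Final heap: [50]


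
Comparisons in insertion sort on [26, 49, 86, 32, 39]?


Algorithm: insertion sort
Input: [26, 49, 86, 32, 39]
Sorted: [26, 32, 39, 49, 86]

8


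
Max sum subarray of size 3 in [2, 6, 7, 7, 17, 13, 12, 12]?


[0:3]: 15
[1:4]: 20
[2:5]: 31
[3:6]: 37
[4:7]: 42
[5:8]: 37

Max: 42 at [4:7]


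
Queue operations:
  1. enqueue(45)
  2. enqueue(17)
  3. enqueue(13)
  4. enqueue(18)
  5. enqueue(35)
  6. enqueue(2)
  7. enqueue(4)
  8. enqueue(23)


enqueue(45) -> [45]
enqueue(17) -> [45, 17]
enqueue(13) -> [45, 17, 13]
enqueue(18) -> [45, 17, 13, 18]
enqueue(35) -> [45, 17, 13, 18, 35]
enqueue(2) -> [45, 17, 13, 18, 35, 2]
enqueue(4) -> [45, 17, 13, 18, 35, 2, 4]
enqueue(23) -> [45, 17, 13, 18, 35, 2, 4, 23]

Final queue: [45, 17, 13, 18, 35, 2, 4, 23]


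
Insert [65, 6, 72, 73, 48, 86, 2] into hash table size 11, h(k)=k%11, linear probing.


Insert 65: h=10 -> slot 10
Insert 6: h=6 -> slot 6
Insert 72: h=6, 1 probes -> slot 7
Insert 73: h=7, 1 probes -> slot 8
Insert 48: h=4 -> slot 4
Insert 86: h=9 -> slot 9
Insert 2: h=2 -> slot 2

Table: [None, None, 2, None, 48, None, 6, 72, 73, 86, 65]


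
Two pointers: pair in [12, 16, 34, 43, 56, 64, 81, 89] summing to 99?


lo=0(12)+hi=7(89)=101
lo=0(12)+hi=6(81)=93
lo=1(16)+hi=6(81)=97
lo=2(34)+hi=6(81)=115
lo=2(34)+hi=5(64)=98
lo=3(43)+hi=5(64)=107
lo=3(43)+hi=4(56)=99

Yes: 43+56=99


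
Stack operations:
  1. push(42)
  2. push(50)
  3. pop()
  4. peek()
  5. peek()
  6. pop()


push(42) -> [42]
push(50) -> [42, 50]
pop()->50, [42]
peek()->42
peek()->42
pop()->42, []

Final stack: []


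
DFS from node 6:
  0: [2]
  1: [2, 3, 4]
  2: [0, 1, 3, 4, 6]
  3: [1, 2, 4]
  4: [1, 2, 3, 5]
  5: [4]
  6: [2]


Visit 6, push [2]
Visit 2, push [4, 3, 1, 0]
Visit 0, push []
Visit 1, push [4, 3]
Visit 3, push [4]
Visit 4, push [5]
Visit 5, push []

DFS order: [6, 2, 0, 1, 3, 4, 5]


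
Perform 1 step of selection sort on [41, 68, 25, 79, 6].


Initial: [41, 68, 25, 79, 6]
Step 1: min=6 at 4
  Swap: [6, 68, 25, 79, 41]

After 1 step: [6, 68, 25, 79, 41]


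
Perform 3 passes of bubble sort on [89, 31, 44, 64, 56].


Initial: [89, 31, 44, 64, 56]
Pass 1: [31, 44, 64, 56, 89] (4 swaps)
Pass 2: [31, 44, 56, 64, 89] (1 swaps)
Pass 3: [31, 44, 56, 64, 89] (0 swaps)

After 3 passes: [31, 44, 56, 64, 89]


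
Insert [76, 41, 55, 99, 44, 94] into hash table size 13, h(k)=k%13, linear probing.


Insert 76: h=11 -> slot 11
Insert 41: h=2 -> slot 2
Insert 55: h=3 -> slot 3
Insert 99: h=8 -> slot 8
Insert 44: h=5 -> slot 5
Insert 94: h=3, 1 probes -> slot 4

Table: [None, None, 41, 55, 94, 44, None, None, 99, None, None, 76, None]


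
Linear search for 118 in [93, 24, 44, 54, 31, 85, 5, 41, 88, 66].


i=0: 93!=118
i=1: 24!=118
i=2: 44!=118
i=3: 54!=118
i=4: 31!=118
i=5: 85!=118
i=6: 5!=118
i=7: 41!=118
i=8: 88!=118
i=9: 66!=118

Not found, 10 comps


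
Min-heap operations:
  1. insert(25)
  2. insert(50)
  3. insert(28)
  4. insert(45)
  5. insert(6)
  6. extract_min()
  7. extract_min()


insert(25) -> [25]
insert(50) -> [25, 50]
insert(28) -> [25, 50, 28]
insert(45) -> [25, 45, 28, 50]
insert(6) -> [6, 25, 28, 50, 45]
extract_min()->6, [25, 45, 28, 50]
extract_min()->25, [28, 45, 50]

Final heap: [28, 45, 50]


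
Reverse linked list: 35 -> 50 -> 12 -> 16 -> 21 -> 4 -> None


Step 1: curr=35, set curr.next=prev(None) | reversed so far: 35
Step 2: curr=50, set curr.next=prev(35) | reversed so far: 50 -> 35
Step 3: curr=12, set curr.next=prev(50) | reversed so far: 12 -> 50 -> 35
Step 4: curr=16, set curr.next=prev(12) | reversed so far: 16 -> 12 -> 50 -> 35
Step 5: curr=21, set curr.next=prev(16) | reversed so far: 21 -> 16 -> 12 -> 50 -> 35
Step 6: curr=4, set curr.next=prev(21) | reversed so far: 4 -> 21 -> 16 -> 12 -> 50 -> 35

4 -> 21 -> 16 -> 12 -> 50 -> 35 -> None


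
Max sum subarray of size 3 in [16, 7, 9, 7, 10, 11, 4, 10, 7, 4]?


[0:3]: 32
[1:4]: 23
[2:5]: 26
[3:6]: 28
[4:7]: 25
[5:8]: 25
[6:9]: 21
[7:10]: 21

Max: 32 at [0:3]


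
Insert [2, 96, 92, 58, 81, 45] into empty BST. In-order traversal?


Insert 2: root
Insert 96: R from 2
Insert 92: R from 2 -> L from 96
Insert 58: R from 2 -> L from 96 -> L from 92
Insert 81: R from 2 -> L from 96 -> L from 92 -> R from 58
Insert 45: R from 2 -> L from 96 -> L from 92 -> L from 58

In-order: [2, 45, 58, 81, 92, 96]


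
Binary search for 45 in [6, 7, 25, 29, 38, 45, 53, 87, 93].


Step 1: lo=0, hi=8, mid=4, val=38
Step 2: lo=5, hi=8, mid=6, val=53
Step 3: lo=5, hi=5, mid=5, val=45

Found at index 5


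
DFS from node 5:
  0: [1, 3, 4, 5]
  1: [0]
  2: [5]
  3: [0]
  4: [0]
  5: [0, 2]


Visit 5, push [2, 0]
Visit 0, push [4, 3, 1]
Visit 1, push []
Visit 3, push []
Visit 4, push []
Visit 2, push []

DFS order: [5, 0, 1, 3, 4, 2]


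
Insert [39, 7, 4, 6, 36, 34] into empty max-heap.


Insert 39: [39]
Insert 7: [39, 7]
Insert 4: [39, 7, 4]
Insert 6: [39, 7, 4, 6]
Insert 36: [39, 36, 4, 6, 7]
Insert 34: [39, 36, 34, 6, 7, 4]

Final heap: [39, 36, 34, 6, 7, 4]


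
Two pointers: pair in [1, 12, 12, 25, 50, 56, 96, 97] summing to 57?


lo=0(1)+hi=7(97)=98
lo=0(1)+hi=6(96)=97
lo=0(1)+hi=5(56)=57

Yes: 1+56=57


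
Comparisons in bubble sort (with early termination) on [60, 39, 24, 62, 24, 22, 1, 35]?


Algorithm: bubble sort (with early termination)
Input: [60, 39, 24, 62, 24, 22, 1, 35]
Sorted: [1, 22, 24, 24, 35, 39, 60, 62]

28


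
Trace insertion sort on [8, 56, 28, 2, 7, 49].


Initial: [8, 56, 28, 2, 7, 49]
Insert 56: [8, 56, 28, 2, 7, 49]
Insert 28: [8, 28, 56, 2, 7, 49]
Insert 2: [2, 8, 28, 56, 7, 49]
Insert 7: [2, 7, 8, 28, 56, 49]
Insert 49: [2, 7, 8, 28, 49, 56]

Sorted: [2, 7, 8, 28, 49, 56]


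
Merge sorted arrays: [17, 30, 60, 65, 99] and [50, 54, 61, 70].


Take 17 from A
Take 30 from A
Take 50 from B
Take 54 from B
Take 60 from A
Take 61 from B
Take 65 from A
Take 70 from B

Merged: [17, 30, 50, 54, 60, 61, 65, 70, 99]


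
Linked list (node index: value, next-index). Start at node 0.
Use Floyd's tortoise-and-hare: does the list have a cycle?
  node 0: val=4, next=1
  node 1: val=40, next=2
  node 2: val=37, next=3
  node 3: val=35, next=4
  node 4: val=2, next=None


Floyd's tortoise (slow, +1) and hare (fast, +2):
  init: slow=0, fast=0
  step 1: slow=1, fast=2
  step 2: slow=2, fast=4
  step 3: fast -> None, no cycle

Cycle: no


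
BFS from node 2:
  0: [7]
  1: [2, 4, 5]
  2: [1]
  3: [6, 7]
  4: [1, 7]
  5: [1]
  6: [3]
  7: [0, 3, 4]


Visit 2, enqueue [1]
Visit 1, enqueue [4, 5]
Visit 4, enqueue [7]
Visit 5, enqueue []
Visit 7, enqueue [0, 3]
Visit 0, enqueue []
Visit 3, enqueue [6]
Visit 6, enqueue []

BFS order: [2, 1, 4, 5, 7, 0, 3, 6]


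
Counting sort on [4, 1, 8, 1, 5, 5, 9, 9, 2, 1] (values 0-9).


Input: [4, 1, 8, 1, 5, 5, 9, 9, 2, 1]
Counts: [0, 3, 1, 0, 1, 2, 0, 0, 1, 2]

Sorted: [1, 1, 1, 2, 4, 5, 5, 8, 9, 9]


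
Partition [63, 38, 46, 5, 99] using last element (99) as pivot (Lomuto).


Pivot: 99
  63 <= 99: advance i (no swap)
  38 <= 99: advance i (no swap)
  46 <= 99: advance i (no swap)
  5 <= 99: advance i (no swap)
Place pivot at 4: [63, 38, 46, 5, 99]

Partitioned: [63, 38, 46, 5, 99]


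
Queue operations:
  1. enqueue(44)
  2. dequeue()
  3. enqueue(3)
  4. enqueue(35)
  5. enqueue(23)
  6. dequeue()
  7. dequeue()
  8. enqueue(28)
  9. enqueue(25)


enqueue(44) -> [44]
dequeue()->44, []
enqueue(3) -> [3]
enqueue(35) -> [3, 35]
enqueue(23) -> [3, 35, 23]
dequeue()->3, [35, 23]
dequeue()->35, [23]
enqueue(28) -> [23, 28]
enqueue(25) -> [23, 28, 25]

Final queue: [23, 28, 25]


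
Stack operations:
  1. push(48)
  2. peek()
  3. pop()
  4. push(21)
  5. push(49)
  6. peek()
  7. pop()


push(48) -> [48]
peek()->48
pop()->48, []
push(21) -> [21]
push(49) -> [21, 49]
peek()->49
pop()->49, [21]

Final stack: [21]


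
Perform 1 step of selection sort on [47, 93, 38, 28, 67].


Initial: [47, 93, 38, 28, 67]
Step 1: min=28 at 3
  Swap: [28, 93, 38, 47, 67]

After 1 step: [28, 93, 38, 47, 67]


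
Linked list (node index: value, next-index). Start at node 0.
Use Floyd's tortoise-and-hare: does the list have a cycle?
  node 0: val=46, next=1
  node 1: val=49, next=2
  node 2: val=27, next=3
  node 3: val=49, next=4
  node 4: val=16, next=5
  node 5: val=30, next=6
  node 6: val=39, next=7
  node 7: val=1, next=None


Floyd's tortoise (slow, +1) and hare (fast, +2):
  init: slow=0, fast=0
  step 1: slow=1, fast=2
  step 2: slow=2, fast=4
  step 3: slow=3, fast=6
  step 4: fast 6->7->None, no cycle

Cycle: no


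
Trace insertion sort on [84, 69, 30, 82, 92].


Initial: [84, 69, 30, 82, 92]
Insert 69: [69, 84, 30, 82, 92]
Insert 30: [30, 69, 84, 82, 92]
Insert 82: [30, 69, 82, 84, 92]
Insert 92: [30, 69, 82, 84, 92]

Sorted: [30, 69, 82, 84, 92]


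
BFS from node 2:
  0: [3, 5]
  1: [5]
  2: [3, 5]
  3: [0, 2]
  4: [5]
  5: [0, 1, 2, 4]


Visit 2, enqueue [3, 5]
Visit 3, enqueue [0]
Visit 5, enqueue [1, 4]
Visit 0, enqueue []
Visit 1, enqueue []
Visit 4, enqueue []

BFS order: [2, 3, 5, 0, 1, 4]


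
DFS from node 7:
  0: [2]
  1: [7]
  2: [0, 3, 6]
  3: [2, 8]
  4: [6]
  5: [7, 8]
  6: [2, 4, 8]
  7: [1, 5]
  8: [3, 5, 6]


Visit 7, push [5, 1]
Visit 1, push []
Visit 5, push [8]
Visit 8, push [6, 3]
Visit 3, push [2]
Visit 2, push [6, 0]
Visit 0, push []
Visit 6, push [4]
Visit 4, push []

DFS order: [7, 1, 5, 8, 3, 2, 0, 6, 4]


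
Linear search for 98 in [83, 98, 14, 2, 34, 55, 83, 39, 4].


i=0: 83!=98
i=1: 98==98 found!

Found at 1, 2 comps


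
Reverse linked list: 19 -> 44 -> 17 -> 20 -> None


Step 1: curr=19, set curr.next=prev(None) | reversed so far: 19
Step 2: curr=44, set curr.next=prev(19) | reversed so far: 44 -> 19
Step 3: curr=17, set curr.next=prev(44) | reversed so far: 17 -> 44 -> 19
Step 4: curr=20, set curr.next=prev(17) | reversed so far: 20 -> 17 -> 44 -> 19

20 -> 17 -> 44 -> 19 -> None


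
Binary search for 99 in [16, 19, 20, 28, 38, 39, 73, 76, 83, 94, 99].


Step 1: lo=0, hi=10, mid=5, val=39
Step 2: lo=6, hi=10, mid=8, val=83
Step 3: lo=9, hi=10, mid=9, val=94
Step 4: lo=10, hi=10, mid=10, val=99

Found at index 10


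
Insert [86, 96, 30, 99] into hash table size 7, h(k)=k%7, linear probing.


Insert 86: h=2 -> slot 2
Insert 96: h=5 -> slot 5
Insert 30: h=2, 1 probes -> slot 3
Insert 99: h=1 -> slot 1

Table: [None, 99, 86, 30, None, 96, None]


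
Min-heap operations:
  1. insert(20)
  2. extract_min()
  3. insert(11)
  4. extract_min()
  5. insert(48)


insert(20) -> [20]
extract_min()->20, []
insert(11) -> [11]
extract_min()->11, []
insert(48) -> [48]

Final heap: [48]


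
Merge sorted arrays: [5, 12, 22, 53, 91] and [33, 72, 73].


Take 5 from A
Take 12 from A
Take 22 from A
Take 33 from B
Take 53 from A
Take 72 from B
Take 73 from B

Merged: [5, 12, 22, 33, 53, 72, 73, 91]


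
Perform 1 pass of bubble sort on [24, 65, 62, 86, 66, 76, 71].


Initial: [24, 65, 62, 86, 66, 76, 71]
Pass 1: [24, 62, 65, 66, 76, 71, 86] (4 swaps)

After 1 pass: [24, 62, 65, 66, 76, 71, 86]


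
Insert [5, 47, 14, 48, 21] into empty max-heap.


Insert 5: [5]
Insert 47: [47, 5]
Insert 14: [47, 5, 14]
Insert 48: [48, 47, 14, 5]
Insert 21: [48, 47, 14, 5, 21]

Final heap: [48, 47, 14, 5, 21]


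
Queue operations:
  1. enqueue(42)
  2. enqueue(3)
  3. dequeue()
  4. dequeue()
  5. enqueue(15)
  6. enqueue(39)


enqueue(42) -> [42]
enqueue(3) -> [42, 3]
dequeue()->42, [3]
dequeue()->3, []
enqueue(15) -> [15]
enqueue(39) -> [15, 39]

Final queue: [15, 39]


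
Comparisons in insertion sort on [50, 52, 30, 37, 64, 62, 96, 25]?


Algorithm: insertion sort
Input: [50, 52, 30, 37, 64, 62, 96, 25]
Sorted: [25, 30, 37, 50, 52, 62, 64, 96]

17


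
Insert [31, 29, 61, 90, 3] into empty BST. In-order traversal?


Insert 31: root
Insert 29: L from 31
Insert 61: R from 31
Insert 90: R from 31 -> R from 61
Insert 3: L from 31 -> L from 29

In-order: [3, 29, 31, 61, 90]


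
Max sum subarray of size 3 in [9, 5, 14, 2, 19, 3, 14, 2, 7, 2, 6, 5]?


[0:3]: 28
[1:4]: 21
[2:5]: 35
[3:6]: 24
[4:7]: 36
[5:8]: 19
[6:9]: 23
[7:10]: 11
[8:11]: 15
[9:12]: 13

Max: 36 at [4:7]


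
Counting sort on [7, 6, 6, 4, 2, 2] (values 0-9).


Input: [7, 6, 6, 4, 2, 2]
Counts: [0, 0, 2, 0, 1, 0, 2, 1, 0, 0]

Sorted: [2, 2, 4, 6, 6, 7]


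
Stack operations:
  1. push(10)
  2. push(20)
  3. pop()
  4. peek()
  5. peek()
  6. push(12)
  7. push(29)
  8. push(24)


push(10) -> [10]
push(20) -> [10, 20]
pop()->20, [10]
peek()->10
peek()->10
push(12) -> [10, 12]
push(29) -> [10, 12, 29]
push(24) -> [10, 12, 29, 24]

Final stack: [10, 12, 29, 24]


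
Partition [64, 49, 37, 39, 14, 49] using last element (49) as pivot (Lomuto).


Pivot: 49
  49 <= 49: swap -> [49, 64, 37, 39, 14, 49]
  37 <= 49: swap -> [49, 37, 64, 39, 14, 49]
  39 <= 49: swap -> [49, 37, 39, 64, 14, 49]
  14 <= 49: swap -> [49, 37, 39, 14, 64, 49]
Place pivot at 4: [49, 37, 39, 14, 49, 64]

Partitioned: [49, 37, 39, 14, 49, 64]


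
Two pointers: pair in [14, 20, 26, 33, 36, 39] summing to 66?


lo=0(14)+hi=5(39)=53
lo=1(20)+hi=5(39)=59
lo=2(26)+hi=5(39)=65
lo=3(33)+hi=5(39)=72
lo=3(33)+hi=4(36)=69

No pair found


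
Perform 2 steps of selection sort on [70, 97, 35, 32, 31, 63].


Initial: [70, 97, 35, 32, 31, 63]
Step 1: min=31 at 4
  Swap: [31, 97, 35, 32, 70, 63]
Step 2: min=32 at 3
  Swap: [31, 32, 35, 97, 70, 63]

After 2 steps: [31, 32, 35, 97, 70, 63]


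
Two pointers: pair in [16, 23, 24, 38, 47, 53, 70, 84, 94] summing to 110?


lo=0(16)+hi=8(94)=110

Yes: 16+94=110


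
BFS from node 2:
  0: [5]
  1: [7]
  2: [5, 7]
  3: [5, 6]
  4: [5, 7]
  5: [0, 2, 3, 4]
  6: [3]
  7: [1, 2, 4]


Visit 2, enqueue [5, 7]
Visit 5, enqueue [0, 3, 4]
Visit 7, enqueue [1]
Visit 0, enqueue []
Visit 3, enqueue [6]
Visit 4, enqueue []
Visit 1, enqueue []
Visit 6, enqueue []

BFS order: [2, 5, 7, 0, 3, 4, 1, 6]


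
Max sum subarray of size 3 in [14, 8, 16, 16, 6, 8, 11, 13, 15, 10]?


[0:3]: 38
[1:4]: 40
[2:5]: 38
[3:6]: 30
[4:7]: 25
[5:8]: 32
[6:9]: 39
[7:10]: 38

Max: 40 at [1:4]


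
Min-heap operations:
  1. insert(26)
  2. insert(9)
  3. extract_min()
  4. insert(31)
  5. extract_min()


insert(26) -> [26]
insert(9) -> [9, 26]
extract_min()->9, [26]
insert(31) -> [26, 31]
extract_min()->26, [31]

Final heap: [31]


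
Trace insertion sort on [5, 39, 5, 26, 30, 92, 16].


Initial: [5, 39, 5, 26, 30, 92, 16]
Insert 39: [5, 39, 5, 26, 30, 92, 16]
Insert 5: [5, 5, 39, 26, 30, 92, 16]
Insert 26: [5, 5, 26, 39, 30, 92, 16]
Insert 30: [5, 5, 26, 30, 39, 92, 16]
Insert 92: [5, 5, 26, 30, 39, 92, 16]
Insert 16: [5, 5, 16, 26, 30, 39, 92]

Sorted: [5, 5, 16, 26, 30, 39, 92]


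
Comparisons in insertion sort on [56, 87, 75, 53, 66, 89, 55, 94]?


Algorithm: insertion sort
Input: [56, 87, 75, 53, 66, 89, 55, 94]
Sorted: [53, 55, 56, 66, 75, 87, 89, 94]

17


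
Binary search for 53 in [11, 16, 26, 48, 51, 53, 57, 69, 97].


Step 1: lo=0, hi=8, mid=4, val=51
Step 2: lo=5, hi=8, mid=6, val=57
Step 3: lo=5, hi=5, mid=5, val=53

Found at index 5


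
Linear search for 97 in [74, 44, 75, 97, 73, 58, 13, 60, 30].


i=0: 74!=97
i=1: 44!=97
i=2: 75!=97
i=3: 97==97 found!

Found at 3, 4 comps


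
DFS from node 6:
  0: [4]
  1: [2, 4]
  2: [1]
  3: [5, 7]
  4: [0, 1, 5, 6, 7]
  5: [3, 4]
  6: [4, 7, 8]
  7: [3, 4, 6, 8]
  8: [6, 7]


Visit 6, push [8, 7, 4]
Visit 4, push [7, 5, 1, 0]
Visit 0, push []
Visit 1, push [2]
Visit 2, push []
Visit 5, push [3]
Visit 3, push [7]
Visit 7, push [8]
Visit 8, push []

DFS order: [6, 4, 0, 1, 2, 5, 3, 7, 8]


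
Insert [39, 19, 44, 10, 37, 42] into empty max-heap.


Insert 39: [39]
Insert 19: [39, 19]
Insert 44: [44, 19, 39]
Insert 10: [44, 19, 39, 10]
Insert 37: [44, 37, 39, 10, 19]
Insert 42: [44, 37, 42, 10, 19, 39]

Final heap: [44, 37, 42, 10, 19, 39]


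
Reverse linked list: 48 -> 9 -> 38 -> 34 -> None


Step 1: curr=48, set curr.next=prev(None) | reversed so far: 48
Step 2: curr=9, set curr.next=prev(48) | reversed so far: 9 -> 48
Step 3: curr=38, set curr.next=prev(9) | reversed so far: 38 -> 9 -> 48
Step 4: curr=34, set curr.next=prev(38) | reversed so far: 34 -> 38 -> 9 -> 48

34 -> 38 -> 9 -> 48 -> None


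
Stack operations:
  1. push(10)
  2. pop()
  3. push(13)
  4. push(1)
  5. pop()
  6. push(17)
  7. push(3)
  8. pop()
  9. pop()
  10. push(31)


push(10) -> [10]
pop()->10, []
push(13) -> [13]
push(1) -> [13, 1]
pop()->1, [13]
push(17) -> [13, 17]
push(3) -> [13, 17, 3]
pop()->3, [13, 17]
pop()->17, [13]
push(31) -> [13, 31]

Final stack: [13, 31]


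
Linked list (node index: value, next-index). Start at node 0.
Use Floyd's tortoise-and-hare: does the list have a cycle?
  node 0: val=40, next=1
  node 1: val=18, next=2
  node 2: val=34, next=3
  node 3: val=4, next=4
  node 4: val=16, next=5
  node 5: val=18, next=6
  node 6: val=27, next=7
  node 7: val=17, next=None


Floyd's tortoise (slow, +1) and hare (fast, +2):
  init: slow=0, fast=0
  step 1: slow=1, fast=2
  step 2: slow=2, fast=4
  step 3: slow=3, fast=6
  step 4: fast 6->7->None, no cycle

Cycle: no


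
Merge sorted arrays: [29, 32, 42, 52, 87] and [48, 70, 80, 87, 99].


Take 29 from A
Take 32 from A
Take 42 from A
Take 48 from B
Take 52 from A
Take 70 from B
Take 80 from B
Take 87 from A

Merged: [29, 32, 42, 48, 52, 70, 80, 87, 87, 99]


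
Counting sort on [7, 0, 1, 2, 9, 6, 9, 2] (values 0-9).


Input: [7, 0, 1, 2, 9, 6, 9, 2]
Counts: [1, 1, 2, 0, 0, 0, 1, 1, 0, 2]

Sorted: [0, 1, 2, 2, 6, 7, 9, 9]


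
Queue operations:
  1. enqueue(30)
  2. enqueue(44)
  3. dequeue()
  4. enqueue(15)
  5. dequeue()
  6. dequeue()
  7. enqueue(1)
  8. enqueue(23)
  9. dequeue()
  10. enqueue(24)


enqueue(30) -> [30]
enqueue(44) -> [30, 44]
dequeue()->30, [44]
enqueue(15) -> [44, 15]
dequeue()->44, [15]
dequeue()->15, []
enqueue(1) -> [1]
enqueue(23) -> [1, 23]
dequeue()->1, [23]
enqueue(24) -> [23, 24]

Final queue: [23, 24]


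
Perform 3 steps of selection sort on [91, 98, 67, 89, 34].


Initial: [91, 98, 67, 89, 34]
Step 1: min=34 at 4
  Swap: [34, 98, 67, 89, 91]
Step 2: min=67 at 2
  Swap: [34, 67, 98, 89, 91]
Step 3: min=89 at 3
  Swap: [34, 67, 89, 98, 91]

After 3 steps: [34, 67, 89, 98, 91]


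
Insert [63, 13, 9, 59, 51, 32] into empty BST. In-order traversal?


Insert 63: root
Insert 13: L from 63
Insert 9: L from 63 -> L from 13
Insert 59: L from 63 -> R from 13
Insert 51: L from 63 -> R from 13 -> L from 59
Insert 32: L from 63 -> R from 13 -> L from 59 -> L from 51

In-order: [9, 13, 32, 51, 59, 63]


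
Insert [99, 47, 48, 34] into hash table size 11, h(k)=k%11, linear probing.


Insert 99: h=0 -> slot 0
Insert 47: h=3 -> slot 3
Insert 48: h=4 -> slot 4
Insert 34: h=1 -> slot 1

Table: [99, 34, None, 47, 48, None, None, None, None, None, None]


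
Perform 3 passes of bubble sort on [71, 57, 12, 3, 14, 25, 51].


Initial: [71, 57, 12, 3, 14, 25, 51]
Pass 1: [57, 12, 3, 14, 25, 51, 71] (6 swaps)
Pass 2: [12, 3, 14, 25, 51, 57, 71] (5 swaps)
Pass 3: [3, 12, 14, 25, 51, 57, 71] (1 swaps)

After 3 passes: [3, 12, 14, 25, 51, 57, 71]


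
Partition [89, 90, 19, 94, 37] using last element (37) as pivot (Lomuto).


Pivot: 37
  19 <= 37: swap -> [19, 90, 89, 94, 37]
Place pivot at 1: [19, 37, 89, 94, 90]

Partitioned: [19, 37, 89, 94, 90]


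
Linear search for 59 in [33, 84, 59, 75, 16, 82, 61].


i=0: 33!=59
i=1: 84!=59
i=2: 59==59 found!

Found at 2, 3 comps


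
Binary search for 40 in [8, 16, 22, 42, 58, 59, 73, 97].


Step 1: lo=0, hi=7, mid=3, val=42
Step 2: lo=0, hi=2, mid=1, val=16
Step 3: lo=2, hi=2, mid=2, val=22

Not found


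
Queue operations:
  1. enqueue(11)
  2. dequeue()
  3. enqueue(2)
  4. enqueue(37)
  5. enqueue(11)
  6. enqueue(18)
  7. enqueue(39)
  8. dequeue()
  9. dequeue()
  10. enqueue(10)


enqueue(11) -> [11]
dequeue()->11, []
enqueue(2) -> [2]
enqueue(37) -> [2, 37]
enqueue(11) -> [2, 37, 11]
enqueue(18) -> [2, 37, 11, 18]
enqueue(39) -> [2, 37, 11, 18, 39]
dequeue()->2, [37, 11, 18, 39]
dequeue()->37, [11, 18, 39]
enqueue(10) -> [11, 18, 39, 10]

Final queue: [11, 18, 39, 10]


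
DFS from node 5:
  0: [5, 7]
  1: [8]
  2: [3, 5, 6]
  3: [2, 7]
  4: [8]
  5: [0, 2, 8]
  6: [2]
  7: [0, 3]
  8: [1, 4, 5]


Visit 5, push [8, 2, 0]
Visit 0, push [7]
Visit 7, push [3]
Visit 3, push [2]
Visit 2, push [6]
Visit 6, push []
Visit 8, push [4, 1]
Visit 1, push []
Visit 4, push []

DFS order: [5, 0, 7, 3, 2, 6, 8, 1, 4]


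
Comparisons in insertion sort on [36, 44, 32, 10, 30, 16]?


Algorithm: insertion sort
Input: [36, 44, 32, 10, 30, 16]
Sorted: [10, 16, 30, 32, 36, 44]

15


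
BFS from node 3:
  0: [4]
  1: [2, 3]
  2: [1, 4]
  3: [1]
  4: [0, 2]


Visit 3, enqueue [1]
Visit 1, enqueue [2]
Visit 2, enqueue [4]
Visit 4, enqueue [0]
Visit 0, enqueue []

BFS order: [3, 1, 2, 4, 0]


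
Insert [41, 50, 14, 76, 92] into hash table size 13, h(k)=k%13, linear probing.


Insert 41: h=2 -> slot 2
Insert 50: h=11 -> slot 11
Insert 14: h=1 -> slot 1
Insert 76: h=11, 1 probes -> slot 12
Insert 92: h=1, 2 probes -> slot 3

Table: [None, 14, 41, 92, None, None, None, None, None, None, None, 50, 76]


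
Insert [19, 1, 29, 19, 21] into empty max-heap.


Insert 19: [19]
Insert 1: [19, 1]
Insert 29: [29, 1, 19]
Insert 19: [29, 19, 19, 1]
Insert 21: [29, 21, 19, 1, 19]

Final heap: [29, 21, 19, 1, 19]


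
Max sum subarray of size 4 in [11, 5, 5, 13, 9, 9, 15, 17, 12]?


[0:4]: 34
[1:5]: 32
[2:6]: 36
[3:7]: 46
[4:8]: 50
[5:9]: 53

Max: 53 at [5:9]


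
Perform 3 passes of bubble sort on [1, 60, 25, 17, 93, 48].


Initial: [1, 60, 25, 17, 93, 48]
Pass 1: [1, 25, 17, 60, 48, 93] (3 swaps)
Pass 2: [1, 17, 25, 48, 60, 93] (2 swaps)
Pass 3: [1, 17, 25, 48, 60, 93] (0 swaps)

After 3 passes: [1, 17, 25, 48, 60, 93]


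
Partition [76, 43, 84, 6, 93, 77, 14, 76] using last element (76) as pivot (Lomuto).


Pivot: 76
  76 <= 76: advance i (no swap)
  43 <= 76: advance i (no swap)
  6 <= 76: swap -> [76, 43, 6, 84, 93, 77, 14, 76]
  14 <= 76: swap -> [76, 43, 6, 14, 93, 77, 84, 76]
Place pivot at 4: [76, 43, 6, 14, 76, 77, 84, 93]

Partitioned: [76, 43, 6, 14, 76, 77, 84, 93]


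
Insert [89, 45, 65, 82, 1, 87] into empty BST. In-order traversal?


Insert 89: root
Insert 45: L from 89
Insert 65: L from 89 -> R from 45
Insert 82: L from 89 -> R from 45 -> R from 65
Insert 1: L from 89 -> L from 45
Insert 87: L from 89 -> R from 45 -> R from 65 -> R from 82

In-order: [1, 45, 65, 82, 87, 89]


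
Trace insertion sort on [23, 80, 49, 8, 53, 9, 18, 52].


Initial: [23, 80, 49, 8, 53, 9, 18, 52]
Insert 80: [23, 80, 49, 8, 53, 9, 18, 52]
Insert 49: [23, 49, 80, 8, 53, 9, 18, 52]
Insert 8: [8, 23, 49, 80, 53, 9, 18, 52]
Insert 53: [8, 23, 49, 53, 80, 9, 18, 52]
Insert 9: [8, 9, 23, 49, 53, 80, 18, 52]
Insert 18: [8, 9, 18, 23, 49, 53, 80, 52]
Insert 52: [8, 9, 18, 23, 49, 52, 53, 80]

Sorted: [8, 9, 18, 23, 49, 52, 53, 80]


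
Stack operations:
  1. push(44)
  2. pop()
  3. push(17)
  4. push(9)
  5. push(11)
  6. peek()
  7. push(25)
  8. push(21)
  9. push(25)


push(44) -> [44]
pop()->44, []
push(17) -> [17]
push(9) -> [17, 9]
push(11) -> [17, 9, 11]
peek()->11
push(25) -> [17, 9, 11, 25]
push(21) -> [17, 9, 11, 25, 21]
push(25) -> [17, 9, 11, 25, 21, 25]

Final stack: [17, 9, 11, 25, 21, 25]


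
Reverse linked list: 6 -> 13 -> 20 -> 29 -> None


Step 1: curr=6, set curr.next=prev(None) | reversed so far: 6
Step 2: curr=13, set curr.next=prev(6) | reversed so far: 13 -> 6
Step 3: curr=20, set curr.next=prev(13) | reversed so far: 20 -> 13 -> 6
Step 4: curr=29, set curr.next=prev(20) | reversed so far: 29 -> 20 -> 13 -> 6

29 -> 20 -> 13 -> 6 -> None


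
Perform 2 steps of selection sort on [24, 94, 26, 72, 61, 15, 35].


Initial: [24, 94, 26, 72, 61, 15, 35]
Step 1: min=15 at 5
  Swap: [15, 94, 26, 72, 61, 24, 35]
Step 2: min=24 at 5
  Swap: [15, 24, 26, 72, 61, 94, 35]

After 2 steps: [15, 24, 26, 72, 61, 94, 35]


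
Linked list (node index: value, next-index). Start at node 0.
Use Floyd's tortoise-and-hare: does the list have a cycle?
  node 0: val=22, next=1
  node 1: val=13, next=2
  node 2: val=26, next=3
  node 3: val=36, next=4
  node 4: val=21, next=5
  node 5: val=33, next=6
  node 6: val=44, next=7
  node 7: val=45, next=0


Floyd's tortoise (slow, +1) and hare (fast, +2):
  init: slow=0, fast=0
  step 1: slow=1, fast=2
  step 2: slow=2, fast=4
  step 3: slow=3, fast=6
  step 4: slow=4, fast=0
  step 5: slow=5, fast=2
  step 6: slow=6, fast=4
  step 7: slow=7, fast=6
  step 8: slow=0, fast=0
  slow == fast at node 0: cycle detected

Cycle: yes


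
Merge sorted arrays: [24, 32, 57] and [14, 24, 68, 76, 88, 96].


Take 14 from B
Take 24 from A
Take 24 from B
Take 32 from A
Take 57 from A

Merged: [14, 24, 24, 32, 57, 68, 76, 88, 96]


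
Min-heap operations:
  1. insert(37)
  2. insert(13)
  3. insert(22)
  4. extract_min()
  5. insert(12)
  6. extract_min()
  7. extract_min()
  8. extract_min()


insert(37) -> [37]
insert(13) -> [13, 37]
insert(22) -> [13, 37, 22]
extract_min()->13, [22, 37]
insert(12) -> [12, 37, 22]
extract_min()->12, [22, 37]
extract_min()->22, [37]
extract_min()->37, []

Final heap: []


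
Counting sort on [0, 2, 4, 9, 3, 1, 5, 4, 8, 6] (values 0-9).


Input: [0, 2, 4, 9, 3, 1, 5, 4, 8, 6]
Counts: [1, 1, 1, 1, 2, 1, 1, 0, 1, 1]

Sorted: [0, 1, 2, 3, 4, 4, 5, 6, 8, 9]


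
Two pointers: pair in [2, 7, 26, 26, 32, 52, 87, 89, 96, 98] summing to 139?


lo=0(2)+hi=9(98)=100
lo=1(7)+hi=9(98)=105
lo=2(26)+hi=9(98)=124
lo=3(26)+hi=9(98)=124
lo=4(32)+hi=9(98)=130
lo=5(52)+hi=9(98)=150
lo=5(52)+hi=8(96)=148
lo=5(52)+hi=7(89)=141
lo=5(52)+hi=6(87)=139

Yes: 52+87=139


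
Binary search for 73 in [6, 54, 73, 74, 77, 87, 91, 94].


Step 1: lo=0, hi=7, mid=3, val=74
Step 2: lo=0, hi=2, mid=1, val=54
Step 3: lo=2, hi=2, mid=2, val=73

Found at index 2


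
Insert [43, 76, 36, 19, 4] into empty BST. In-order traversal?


Insert 43: root
Insert 76: R from 43
Insert 36: L from 43
Insert 19: L from 43 -> L from 36
Insert 4: L from 43 -> L from 36 -> L from 19

In-order: [4, 19, 36, 43, 76]


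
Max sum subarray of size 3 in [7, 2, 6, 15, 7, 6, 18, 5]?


[0:3]: 15
[1:4]: 23
[2:5]: 28
[3:6]: 28
[4:7]: 31
[5:8]: 29

Max: 31 at [4:7]


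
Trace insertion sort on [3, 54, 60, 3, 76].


Initial: [3, 54, 60, 3, 76]
Insert 54: [3, 54, 60, 3, 76]
Insert 60: [3, 54, 60, 3, 76]
Insert 3: [3, 3, 54, 60, 76]
Insert 76: [3, 3, 54, 60, 76]

Sorted: [3, 3, 54, 60, 76]


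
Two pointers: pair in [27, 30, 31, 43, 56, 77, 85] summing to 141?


lo=0(27)+hi=6(85)=112
lo=1(30)+hi=6(85)=115
lo=2(31)+hi=6(85)=116
lo=3(43)+hi=6(85)=128
lo=4(56)+hi=6(85)=141

Yes: 56+85=141


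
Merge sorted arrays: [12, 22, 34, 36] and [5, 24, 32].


Take 5 from B
Take 12 from A
Take 22 from A
Take 24 from B
Take 32 from B

Merged: [5, 12, 22, 24, 32, 34, 36]


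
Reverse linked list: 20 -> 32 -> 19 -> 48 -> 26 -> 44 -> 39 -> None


Step 1: curr=20, set curr.next=prev(None) | reversed so far: 20
Step 2: curr=32, set curr.next=prev(20) | reversed so far: 32 -> 20
Step 3: curr=19, set curr.next=prev(32) | reversed so far: 19 -> 32 -> 20
Step 4: curr=48, set curr.next=prev(19) | reversed so far: 48 -> 19 -> 32 -> 20
Step 5: curr=26, set curr.next=prev(48) | reversed so far: 26 -> 48 -> 19 -> 32 -> 20
Step 6: curr=44, set curr.next=prev(26) | reversed so far: 44 -> 26 -> 48 -> 19 -> 32 -> 20
Step 7: curr=39, set curr.next=prev(44) | reversed so far: 39 -> 44 -> 26 -> 48 -> 19 -> 32 -> 20

39 -> 44 -> 26 -> 48 -> 19 -> 32 -> 20 -> None


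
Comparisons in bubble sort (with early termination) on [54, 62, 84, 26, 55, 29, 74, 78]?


Algorithm: bubble sort (with early termination)
Input: [54, 62, 84, 26, 55, 29, 74, 78]
Sorted: [26, 29, 54, 55, 62, 74, 78, 84]

25


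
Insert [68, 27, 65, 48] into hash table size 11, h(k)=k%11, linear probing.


Insert 68: h=2 -> slot 2
Insert 27: h=5 -> slot 5
Insert 65: h=10 -> slot 10
Insert 48: h=4 -> slot 4

Table: [None, None, 68, None, 48, 27, None, None, None, None, 65]


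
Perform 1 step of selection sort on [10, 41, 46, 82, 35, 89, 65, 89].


Initial: [10, 41, 46, 82, 35, 89, 65, 89]
Step 1: min=10 at 0
  Swap: [10, 41, 46, 82, 35, 89, 65, 89]

After 1 step: [10, 41, 46, 82, 35, 89, 65, 89]


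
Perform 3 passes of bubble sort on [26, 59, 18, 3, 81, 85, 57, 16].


Initial: [26, 59, 18, 3, 81, 85, 57, 16]
Pass 1: [26, 18, 3, 59, 81, 57, 16, 85] (4 swaps)
Pass 2: [18, 3, 26, 59, 57, 16, 81, 85] (4 swaps)
Pass 3: [3, 18, 26, 57, 16, 59, 81, 85] (3 swaps)

After 3 passes: [3, 18, 26, 57, 16, 59, 81, 85]


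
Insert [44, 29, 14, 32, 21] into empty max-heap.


Insert 44: [44]
Insert 29: [44, 29]
Insert 14: [44, 29, 14]
Insert 32: [44, 32, 14, 29]
Insert 21: [44, 32, 14, 29, 21]

Final heap: [44, 32, 14, 29, 21]


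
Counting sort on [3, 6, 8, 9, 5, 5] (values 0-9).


Input: [3, 6, 8, 9, 5, 5]
Counts: [0, 0, 0, 1, 0, 2, 1, 0, 1, 1]

Sorted: [3, 5, 5, 6, 8, 9]


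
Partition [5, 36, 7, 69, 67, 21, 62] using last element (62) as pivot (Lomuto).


Pivot: 62
  5 <= 62: advance i (no swap)
  36 <= 62: advance i (no swap)
  7 <= 62: advance i (no swap)
  21 <= 62: swap -> [5, 36, 7, 21, 67, 69, 62]
Place pivot at 4: [5, 36, 7, 21, 62, 69, 67]

Partitioned: [5, 36, 7, 21, 62, 69, 67]


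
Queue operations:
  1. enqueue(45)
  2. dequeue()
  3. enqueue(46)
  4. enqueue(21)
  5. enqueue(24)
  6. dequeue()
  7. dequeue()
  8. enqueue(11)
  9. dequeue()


enqueue(45) -> [45]
dequeue()->45, []
enqueue(46) -> [46]
enqueue(21) -> [46, 21]
enqueue(24) -> [46, 21, 24]
dequeue()->46, [21, 24]
dequeue()->21, [24]
enqueue(11) -> [24, 11]
dequeue()->24, [11]

Final queue: [11]


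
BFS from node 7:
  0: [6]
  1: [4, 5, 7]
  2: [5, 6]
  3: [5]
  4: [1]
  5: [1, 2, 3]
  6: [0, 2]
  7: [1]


Visit 7, enqueue [1]
Visit 1, enqueue [4, 5]
Visit 4, enqueue []
Visit 5, enqueue [2, 3]
Visit 2, enqueue [6]
Visit 3, enqueue []
Visit 6, enqueue [0]
Visit 0, enqueue []

BFS order: [7, 1, 4, 5, 2, 3, 6, 0]


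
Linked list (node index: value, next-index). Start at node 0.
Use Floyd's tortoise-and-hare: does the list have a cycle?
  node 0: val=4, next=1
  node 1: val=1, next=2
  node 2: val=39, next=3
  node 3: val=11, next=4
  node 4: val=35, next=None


Floyd's tortoise (slow, +1) and hare (fast, +2):
  init: slow=0, fast=0
  step 1: slow=1, fast=2
  step 2: slow=2, fast=4
  step 3: fast -> None, no cycle

Cycle: no


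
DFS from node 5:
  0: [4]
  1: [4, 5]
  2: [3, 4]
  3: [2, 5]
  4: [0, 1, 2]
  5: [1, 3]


Visit 5, push [3, 1]
Visit 1, push [4]
Visit 4, push [2, 0]
Visit 0, push []
Visit 2, push [3]
Visit 3, push []

DFS order: [5, 1, 4, 0, 2, 3]


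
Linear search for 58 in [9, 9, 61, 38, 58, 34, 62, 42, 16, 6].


i=0: 9!=58
i=1: 9!=58
i=2: 61!=58
i=3: 38!=58
i=4: 58==58 found!

Found at 4, 5 comps


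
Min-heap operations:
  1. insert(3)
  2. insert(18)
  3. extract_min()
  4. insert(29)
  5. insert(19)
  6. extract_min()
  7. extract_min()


insert(3) -> [3]
insert(18) -> [3, 18]
extract_min()->3, [18]
insert(29) -> [18, 29]
insert(19) -> [18, 29, 19]
extract_min()->18, [19, 29]
extract_min()->19, [29]

Final heap: [29]


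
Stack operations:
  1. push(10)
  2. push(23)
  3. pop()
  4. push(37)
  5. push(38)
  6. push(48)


push(10) -> [10]
push(23) -> [10, 23]
pop()->23, [10]
push(37) -> [10, 37]
push(38) -> [10, 37, 38]
push(48) -> [10, 37, 38, 48]

Final stack: [10, 37, 38, 48]


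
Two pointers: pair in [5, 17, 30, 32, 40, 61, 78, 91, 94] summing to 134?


lo=0(5)+hi=8(94)=99
lo=1(17)+hi=8(94)=111
lo=2(30)+hi=8(94)=124
lo=3(32)+hi=8(94)=126
lo=4(40)+hi=8(94)=134

Yes: 40+94=134


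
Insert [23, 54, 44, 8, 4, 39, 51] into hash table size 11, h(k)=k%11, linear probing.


Insert 23: h=1 -> slot 1
Insert 54: h=10 -> slot 10
Insert 44: h=0 -> slot 0
Insert 8: h=8 -> slot 8
Insert 4: h=4 -> slot 4
Insert 39: h=6 -> slot 6
Insert 51: h=7 -> slot 7

Table: [44, 23, None, None, 4, None, 39, 51, 8, None, 54]


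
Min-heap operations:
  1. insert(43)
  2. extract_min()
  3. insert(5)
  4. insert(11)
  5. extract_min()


insert(43) -> [43]
extract_min()->43, []
insert(5) -> [5]
insert(11) -> [5, 11]
extract_min()->5, [11]

Final heap: [11]


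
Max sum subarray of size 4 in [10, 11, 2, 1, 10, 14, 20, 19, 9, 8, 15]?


[0:4]: 24
[1:5]: 24
[2:6]: 27
[3:7]: 45
[4:8]: 63
[5:9]: 62
[6:10]: 56
[7:11]: 51

Max: 63 at [4:8]


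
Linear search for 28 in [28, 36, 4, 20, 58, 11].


i=0: 28==28 found!

Found at 0, 1 comps


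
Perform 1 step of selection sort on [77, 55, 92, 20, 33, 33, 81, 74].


Initial: [77, 55, 92, 20, 33, 33, 81, 74]
Step 1: min=20 at 3
  Swap: [20, 55, 92, 77, 33, 33, 81, 74]

After 1 step: [20, 55, 92, 77, 33, 33, 81, 74]


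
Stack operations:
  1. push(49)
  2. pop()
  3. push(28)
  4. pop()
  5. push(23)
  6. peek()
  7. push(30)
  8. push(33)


push(49) -> [49]
pop()->49, []
push(28) -> [28]
pop()->28, []
push(23) -> [23]
peek()->23
push(30) -> [23, 30]
push(33) -> [23, 30, 33]

Final stack: [23, 30, 33]


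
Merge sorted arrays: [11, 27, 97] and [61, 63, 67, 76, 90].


Take 11 from A
Take 27 from A
Take 61 from B
Take 63 from B
Take 67 from B
Take 76 from B
Take 90 from B

Merged: [11, 27, 61, 63, 67, 76, 90, 97]


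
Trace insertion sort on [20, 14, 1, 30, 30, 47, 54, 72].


Initial: [20, 14, 1, 30, 30, 47, 54, 72]
Insert 14: [14, 20, 1, 30, 30, 47, 54, 72]
Insert 1: [1, 14, 20, 30, 30, 47, 54, 72]
Insert 30: [1, 14, 20, 30, 30, 47, 54, 72]
Insert 30: [1, 14, 20, 30, 30, 47, 54, 72]
Insert 47: [1, 14, 20, 30, 30, 47, 54, 72]
Insert 54: [1, 14, 20, 30, 30, 47, 54, 72]
Insert 72: [1, 14, 20, 30, 30, 47, 54, 72]

Sorted: [1, 14, 20, 30, 30, 47, 54, 72]


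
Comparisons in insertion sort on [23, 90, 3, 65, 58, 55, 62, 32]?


Algorithm: insertion sort
Input: [23, 90, 3, 65, 58, 55, 62, 32]
Sorted: [3, 23, 32, 55, 58, 62, 65, 90]

21


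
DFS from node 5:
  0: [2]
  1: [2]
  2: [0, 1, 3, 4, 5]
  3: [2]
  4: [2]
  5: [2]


Visit 5, push [2]
Visit 2, push [4, 3, 1, 0]
Visit 0, push []
Visit 1, push []
Visit 3, push []
Visit 4, push []

DFS order: [5, 2, 0, 1, 3, 4]


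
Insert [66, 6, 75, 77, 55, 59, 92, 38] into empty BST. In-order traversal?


Insert 66: root
Insert 6: L from 66
Insert 75: R from 66
Insert 77: R from 66 -> R from 75
Insert 55: L from 66 -> R from 6
Insert 59: L from 66 -> R from 6 -> R from 55
Insert 92: R from 66 -> R from 75 -> R from 77
Insert 38: L from 66 -> R from 6 -> L from 55

In-order: [6, 38, 55, 59, 66, 75, 77, 92]


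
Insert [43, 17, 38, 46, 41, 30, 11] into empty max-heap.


Insert 43: [43]
Insert 17: [43, 17]
Insert 38: [43, 17, 38]
Insert 46: [46, 43, 38, 17]
Insert 41: [46, 43, 38, 17, 41]
Insert 30: [46, 43, 38, 17, 41, 30]
Insert 11: [46, 43, 38, 17, 41, 30, 11]

Final heap: [46, 43, 38, 17, 41, 30, 11]


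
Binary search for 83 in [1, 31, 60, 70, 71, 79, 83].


Step 1: lo=0, hi=6, mid=3, val=70
Step 2: lo=4, hi=6, mid=5, val=79
Step 3: lo=6, hi=6, mid=6, val=83

Found at index 6


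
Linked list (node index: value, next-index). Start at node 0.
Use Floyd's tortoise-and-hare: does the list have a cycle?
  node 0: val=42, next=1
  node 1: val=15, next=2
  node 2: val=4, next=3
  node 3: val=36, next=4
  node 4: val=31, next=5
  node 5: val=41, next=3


Floyd's tortoise (slow, +1) and hare (fast, +2):
  init: slow=0, fast=0
  step 1: slow=1, fast=2
  step 2: slow=2, fast=4
  step 3: slow=3, fast=3
  slow == fast at node 3: cycle detected

Cycle: yes
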